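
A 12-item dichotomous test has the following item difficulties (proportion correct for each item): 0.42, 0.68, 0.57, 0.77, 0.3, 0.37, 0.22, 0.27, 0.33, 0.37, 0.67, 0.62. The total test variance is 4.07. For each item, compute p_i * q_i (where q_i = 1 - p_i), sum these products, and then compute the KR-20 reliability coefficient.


For each item, compute p_i * q_i:
  Item 1: 0.42 * 0.58 = 0.2436
  Item 2: 0.68 * 0.32 = 0.2176
  Item 3: 0.57 * 0.43 = 0.2451
  Item 4: 0.77 * 0.23 = 0.1771
  Item 5: 0.3 * 0.7 = 0.21
  Item 6: 0.37 * 0.63 = 0.2331
  Item 7: 0.22 * 0.78 = 0.1716
  Item 8: 0.27 * 0.73 = 0.1971
  Item 9: 0.33 * 0.67 = 0.2211
  Item 10: 0.37 * 0.63 = 0.2331
  Item 11: 0.67 * 0.33 = 0.2211
  Item 12: 0.62 * 0.38 = 0.2356
Sum(p_i * q_i) = 0.2436 + 0.2176 + 0.2451 + 0.1771 + 0.21 + 0.2331 + 0.1716 + 0.1971 + 0.2211 + 0.2331 + 0.2211 + 0.2356 = 2.6061
KR-20 = (k/(k-1)) * (1 - Sum(p_i*q_i) / Var_total)
= (12/11) * (1 - 2.6061/4.07)
= 1.0909 * 0.3597
KR-20 = 0.3924

0.3924


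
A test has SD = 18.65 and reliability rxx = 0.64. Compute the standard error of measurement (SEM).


SEM = SD * sqrt(1 - rxx)
SEM = 18.65 * sqrt(1 - 0.64)
SEM = 18.65 * sqrt(0.36) = 18.65 * 0.6
SEM = 11.19

11.19


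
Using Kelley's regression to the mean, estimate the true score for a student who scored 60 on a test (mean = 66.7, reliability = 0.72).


T_est = rxx * X + (1 - rxx) * mean
T_est = 0.72 * 60 + 0.28 * 66.7
T_est = 43.2 + 18.676
T_est = 61.876

61.876


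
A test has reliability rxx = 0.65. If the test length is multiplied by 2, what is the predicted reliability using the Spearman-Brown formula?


r_new = (n * rxx) / (1 + (n-1) * rxx)
r_new = (2 * 0.65) / (1 + 1 * 0.65)
r_new = 1.3 / 1.65
r_new = 0.7879

0.7879


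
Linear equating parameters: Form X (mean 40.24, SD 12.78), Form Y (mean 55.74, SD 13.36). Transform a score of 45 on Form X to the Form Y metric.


slope = SD_Y / SD_X = 13.36 / 12.78 ~ 1.0454
intercept = mean_Y - slope * mean_X = 55.74 - (13.36 / 12.78) * 40.24 ~ 13.6738
Y = slope * X + intercept. To avoid rounding drift from the rounded slope/intercept, evaluate the equivalent form Y = mean_Y + SD_Y * (X - mean_X) / SD_X at full precision:
Y = 55.74 + 13.36 * (45 - 40.24) / 12.78
Y = 55.74 + 13.36 * 4.76 / 12.78
Y = 55.74 + 63.5936 / 12.78
Y = 55.74 + 4.976
Y = 60.716

60.716


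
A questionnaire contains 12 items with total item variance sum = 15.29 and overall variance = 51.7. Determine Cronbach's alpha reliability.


alpha = (k/(k-1)) * (1 - sum(si^2)/s_total^2)
= (12/11) * (1 - 15.29/51.7)
alpha = 0.7683

0.7683


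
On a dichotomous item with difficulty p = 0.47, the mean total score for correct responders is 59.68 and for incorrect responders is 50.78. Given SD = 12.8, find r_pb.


q = 1 - p = 0.53
rpb = ((M1 - M0) / SD) * sqrt(p * q)
rpb = ((59.68 - 50.78) / 12.8) * sqrt(0.47 * 0.53)
rpb = 0.347

0.347


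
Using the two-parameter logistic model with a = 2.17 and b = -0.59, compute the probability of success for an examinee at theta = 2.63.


a*(theta - b) = 2.17 * (2.63 - -0.59) = 6.9874
exp(-6.9874) = 0.0009
P = 1 / (1 + 0.0009)
P = 0.9991

0.9991


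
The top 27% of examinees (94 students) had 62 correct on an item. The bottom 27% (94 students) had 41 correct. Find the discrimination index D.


p_upper = 62/94 = 0.6596
p_lower = 41/94 = 0.4362
D = 0.6596 - 0.4362 = 0.2234

0.2234


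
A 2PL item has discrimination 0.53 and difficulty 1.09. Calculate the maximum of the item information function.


For 2PL, max info at theta = b = 1.09
I_max = a^2 / 4 = 0.53^2 / 4
= 0.2809 / 4
I_max = 0.0702

0.0702


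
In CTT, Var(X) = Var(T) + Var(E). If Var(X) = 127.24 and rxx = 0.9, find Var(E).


var_true = rxx * var_obs = 0.9 * 127.24 = 114.516
var_error = var_obs - var_true
var_error = 127.24 - 114.516
var_error = 12.724

12.724


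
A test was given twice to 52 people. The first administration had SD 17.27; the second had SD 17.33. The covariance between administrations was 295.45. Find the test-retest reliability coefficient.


r = cov(X,Y) / (SD_X * SD_Y)
r = 295.45 / (17.27 * 17.33)
r = 295.45 / 299.2891
r = 0.9872

0.9872


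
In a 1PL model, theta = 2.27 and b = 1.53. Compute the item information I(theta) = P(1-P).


P = 1/(1+exp(-(2.27-1.53))) = 0.677
I = P*(1-P) = 0.677 * 0.323
I = 0.2187

0.2187


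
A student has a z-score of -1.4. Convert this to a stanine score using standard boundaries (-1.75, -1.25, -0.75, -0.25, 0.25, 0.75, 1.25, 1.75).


Stanine boundaries: [-1.75, -1.25, -0.75, -0.25, 0.25, 0.75, 1.25, 1.75]
z = -1.4
Check each boundary:
  z >= -1.75 -> could be stanine 2
  z < -1.25
  z < -0.75
  z < -0.25
  z < 0.25
  z < 0.75
  z < 1.25
  z < 1.75
Highest qualifying boundary gives stanine = 2

2


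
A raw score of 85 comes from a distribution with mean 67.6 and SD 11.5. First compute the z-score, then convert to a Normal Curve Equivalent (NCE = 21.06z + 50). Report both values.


z = (X - mean) / SD = (85 - 67.6) / 11.5
z = 17.4 / 11.5
z = 1.513
NCE = NCE = 21.06z + 50
Carry z at full precision (z = 17.4 / 11.5) into the conversion:
NCE = 21.06 * (17.4 / 11.5) + 50 = 366.444 / 11.5 + 50
NCE = 31.8647 + 50
NCE = 81.8647

81.8647


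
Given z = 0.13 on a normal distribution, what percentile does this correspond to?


CDF(z) = 0.5 * (1 + erf(z/sqrt(2)))
erf(0.0919) = 0.1034
CDF = 0.5517
Percentile rank = 0.5517 * 100 = 55.17

55.17


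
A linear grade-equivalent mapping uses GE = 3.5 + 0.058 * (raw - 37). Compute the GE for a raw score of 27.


raw - median = 27 - 37 = -10
slope * diff = 0.058 * -10 = -0.58
GE = 3.5 + -0.58
GE = 2.92

2.92


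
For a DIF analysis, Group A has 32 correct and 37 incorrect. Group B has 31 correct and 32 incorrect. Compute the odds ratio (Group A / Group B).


Odds_A = 32/37 = 0.8649
Odds_B = 31/32 = 0.9688
OR = Odds_A / Odds_B = 0.8649 / 0.9688
Exactly, OR = (32 * 32) / (37 * 31) = 1024 / 1147
OR = 0.8928

0.8928


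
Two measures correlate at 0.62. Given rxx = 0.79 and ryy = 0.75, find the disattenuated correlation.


r_corrected = rxy / sqrt(rxx * ryy)
= 0.62 / sqrt(0.79 * 0.75)
= 0.62 / sqrt(0.5925)
= 0.62 / 0.76974
r_corrected = 0.8055

0.8055


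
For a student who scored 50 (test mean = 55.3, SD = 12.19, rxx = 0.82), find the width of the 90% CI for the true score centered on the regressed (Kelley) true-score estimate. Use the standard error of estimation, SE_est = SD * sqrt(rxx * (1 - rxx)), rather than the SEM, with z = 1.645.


True score estimate = 0.82*50 + 0.18*55.3 = 50.954
SE_est = SD * sqrt(rxx * (1 - rxx)) = 12.19 * sqrt(0.82 * 0.18) = 12.19 * sqrt(0.1476) = 4.683245
CI = T_est +/- z * SE_est, so width = 2 * z * SE_est = 2 * 1.645 * 4.683245
Width = 15.4079

15.4079


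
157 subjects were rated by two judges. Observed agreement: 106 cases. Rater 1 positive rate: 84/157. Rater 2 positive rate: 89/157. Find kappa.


P_o = 106/157 = 0.675159
P_e = (84*89 + 73*68) / 24649 = 0.504686
kappa = (P_o - P_e) / (1 - P_e)
kappa = (0.675159 - 0.504686) / (1 - 0.504686)
kappa = 0.3442

0.3442


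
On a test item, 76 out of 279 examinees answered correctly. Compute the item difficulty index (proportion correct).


Item difficulty p = number correct / total examinees
p = 76 / 279
p = 0.2724

0.2724


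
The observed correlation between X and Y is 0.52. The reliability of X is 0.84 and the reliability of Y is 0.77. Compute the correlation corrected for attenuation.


r_corrected = rxy / sqrt(rxx * ryy)
= 0.52 / sqrt(0.84 * 0.77)
= 0.52 / sqrt(0.6468)
= 0.52 / 0.804239
r_corrected = 0.6466

0.6466


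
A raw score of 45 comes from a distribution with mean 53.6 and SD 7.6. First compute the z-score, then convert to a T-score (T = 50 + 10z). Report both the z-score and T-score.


z = (X - mean) / SD = (45 - 53.6) / 7.6
z = -8.6 / 7.6
z = -1.1316
T-score = T = 50 + 10z
Carry z at full precision (z = -8.6 / 7.6) into the conversion:
T-score = 50 + 10 * (-8.6 / 7.6) = 50 + -86 / 7.6
T-score = 50 + -11.3158
T-score = 38.6842

38.6842


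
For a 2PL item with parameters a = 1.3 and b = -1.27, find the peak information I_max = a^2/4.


For 2PL, max info at theta = b = -1.27
I_max = a^2 / 4 = 1.3^2 / 4
= 1.69 / 4
I_max = 0.4225

0.4225


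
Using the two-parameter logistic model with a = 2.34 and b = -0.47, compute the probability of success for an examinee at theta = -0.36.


a*(theta - b) = 2.34 * (-0.36 - -0.47) = 0.2574
exp(-0.2574) = 0.7731
P = 1 / (1 + 0.7731)
P = 0.564

0.564


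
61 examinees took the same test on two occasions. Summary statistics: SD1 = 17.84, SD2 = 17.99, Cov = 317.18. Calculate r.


r = cov(X,Y) / (SD_X * SD_Y)
r = 317.18 / (17.84 * 17.99)
r = 317.18 / 320.9416
r = 0.9883

0.9883


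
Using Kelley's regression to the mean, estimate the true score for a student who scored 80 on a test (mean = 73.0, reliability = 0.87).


T_est = rxx * X + (1 - rxx) * mean
T_est = 0.87 * 80 + 0.13 * 73.0
T_est = 69.6 + 9.49
T_est = 79.09

79.09


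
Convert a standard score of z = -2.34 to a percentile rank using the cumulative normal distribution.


CDF(z) = 0.5 * (1 + erf(z/sqrt(2)))
erf(-1.6546) = -0.9807
CDF = 0.0096
Percentile rank = 0.0096 * 100 = 0.96

0.96


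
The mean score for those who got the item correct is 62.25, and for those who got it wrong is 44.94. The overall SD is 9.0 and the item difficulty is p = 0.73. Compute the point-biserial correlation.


q = 1 - p = 0.27
rpb = ((M1 - M0) / SD) * sqrt(p * q)
rpb = ((62.25 - 44.94) / 9.0) * sqrt(0.73 * 0.27)
rpb = 0.8539

0.8539


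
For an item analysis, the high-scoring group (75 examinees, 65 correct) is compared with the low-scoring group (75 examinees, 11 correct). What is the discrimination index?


p_upper = 65/75 = 0.8667
p_lower = 11/75 = 0.1467
D = 0.8667 - 0.1467 = 0.72

0.72


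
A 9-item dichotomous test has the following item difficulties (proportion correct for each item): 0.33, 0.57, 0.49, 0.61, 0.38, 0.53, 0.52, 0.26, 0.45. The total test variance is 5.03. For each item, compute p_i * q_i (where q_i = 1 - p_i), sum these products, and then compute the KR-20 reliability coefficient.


For each item, compute p_i * q_i:
  Item 1: 0.33 * 0.67 = 0.2211
  Item 2: 0.57 * 0.43 = 0.2451
  Item 3: 0.49 * 0.51 = 0.2499
  Item 4: 0.61 * 0.39 = 0.2379
  Item 5: 0.38 * 0.62 = 0.2356
  Item 6: 0.53 * 0.47 = 0.2491
  Item 7: 0.52 * 0.48 = 0.2496
  Item 8: 0.26 * 0.74 = 0.1924
  Item 9: 0.45 * 0.55 = 0.2475
Sum(p_i * q_i) = 0.2211 + 0.2451 + 0.2499 + 0.2379 + 0.2356 + 0.2491 + 0.2496 + 0.1924 + 0.2475 = 2.1282
KR-20 = (k/(k-1)) * (1 - Sum(p_i*q_i) / Var_total)
= (9/8) * (1 - 2.1282/5.03)
= 1.125 * 0.5769
KR-20 = 0.649

0.649


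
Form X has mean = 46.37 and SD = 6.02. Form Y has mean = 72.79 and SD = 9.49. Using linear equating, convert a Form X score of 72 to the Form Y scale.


slope = SD_Y / SD_X = 9.49 / 6.02 ~ 1.5764
intercept = mean_Y - slope * mean_X = 72.79 - (9.49 / 6.02) * 46.37 ~ -0.3082
Y = slope * X + intercept. To avoid rounding drift from the rounded slope/intercept, evaluate the equivalent form Y = mean_Y + SD_Y * (X - mean_X) / SD_X at full precision:
Y = 72.79 + 9.49 * (72 - 46.37) / 6.02
Y = 72.79 + 9.49 * 25.63 / 6.02
Y = 72.79 + 243.2287 / 6.02
Y = 72.79 + 40.4034
Y = 113.1934

113.1934


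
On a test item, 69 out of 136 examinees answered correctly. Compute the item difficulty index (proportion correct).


Item difficulty p = number correct / total examinees
p = 69 / 136
p = 0.5074

0.5074


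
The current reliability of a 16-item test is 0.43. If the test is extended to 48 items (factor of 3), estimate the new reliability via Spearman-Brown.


r_new = (n * rxx) / (1 + (n-1) * rxx)
r_new = (3 * 0.43) / (1 + 2 * 0.43)
r_new = 1.29 / 1.86
r_new = 0.6935

0.6935


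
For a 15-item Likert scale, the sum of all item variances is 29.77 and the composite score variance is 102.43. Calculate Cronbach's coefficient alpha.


alpha = (k/(k-1)) * (1 - sum(si^2)/s_total^2)
= (15/14) * (1 - 29.77/102.43)
alpha = 0.76

0.76


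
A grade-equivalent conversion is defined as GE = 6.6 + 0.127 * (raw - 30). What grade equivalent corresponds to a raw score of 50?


raw - median = 50 - 30 = 20
slope * diff = 0.127 * 20 = 2.54
GE = 6.6 + 2.54
GE = 9.14

9.14


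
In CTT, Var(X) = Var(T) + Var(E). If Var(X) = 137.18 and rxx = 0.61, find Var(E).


var_true = rxx * var_obs = 0.61 * 137.18 = 83.6798
var_error = var_obs - var_true
var_error = 137.18 - 83.6798
var_error = 53.5002

53.5002


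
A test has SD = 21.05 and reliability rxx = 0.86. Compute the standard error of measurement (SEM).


SEM = SD * sqrt(1 - rxx)
SEM = 21.05 * sqrt(1 - 0.86)
SEM = 21.05 * sqrt(0.14) = 21.05 * 0.374166
SEM = 7.8762

7.8762


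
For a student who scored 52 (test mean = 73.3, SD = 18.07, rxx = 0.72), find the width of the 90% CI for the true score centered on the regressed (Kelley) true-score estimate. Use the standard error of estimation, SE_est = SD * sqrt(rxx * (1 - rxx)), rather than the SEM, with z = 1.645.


True score estimate = 0.72*52 + 0.28*73.3 = 57.964
SE_est = SD * sqrt(rxx * (1 - rxx)) = 18.07 * sqrt(0.72 * 0.28) = 18.07 * sqrt(0.2016) = 8.11341
CI = T_est +/- z * SE_est, so width = 2 * z * SE_est = 2 * 1.645 * 8.11341
Width = 26.6931

26.6931


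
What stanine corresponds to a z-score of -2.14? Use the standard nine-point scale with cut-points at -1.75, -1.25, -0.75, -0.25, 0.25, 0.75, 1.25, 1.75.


Stanine boundaries: [-1.75, -1.25, -0.75, -0.25, 0.25, 0.75, 1.25, 1.75]
z = -2.14
Check each boundary:
  z < -1.75
  z < -1.25
  z < -0.75
  z < -0.25
  z < 0.25
  z < 0.75
  z < 1.25
  z < 1.75
Highest qualifying boundary gives stanine = 1

1


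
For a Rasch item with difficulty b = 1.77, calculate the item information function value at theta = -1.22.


P = 1/(1+exp(-(-1.22-1.77))) = 0.0479
I = P*(1-P) = 0.0479 * 0.9521
I = 0.0456

0.0456


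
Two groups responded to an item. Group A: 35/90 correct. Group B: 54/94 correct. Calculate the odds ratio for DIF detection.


Odds_A = 35/55 = 0.6364
Odds_B = 54/40 = 1.35
OR = Odds_A / Odds_B = 0.6364 / 1.35
Exactly, OR = (35 * 40) / (55 * 54) = 1400 / 2970
OR = 0.4714

0.4714


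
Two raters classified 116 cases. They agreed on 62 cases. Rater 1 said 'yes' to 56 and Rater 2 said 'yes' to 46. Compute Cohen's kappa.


P_o = 62/116 = 0.534483
P_e = (56*46 + 60*70) / 13456 = 0.503567
kappa = (P_o - P_e) / (1 - P_e)
kappa = (0.534483 - 0.503567) / (1 - 0.503567)
kappa = 0.0623

0.0623


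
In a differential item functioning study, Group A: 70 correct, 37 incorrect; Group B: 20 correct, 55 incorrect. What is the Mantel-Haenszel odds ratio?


Odds_A = 70/37 = 1.8919
Odds_B = 20/55 = 0.3636
OR = Odds_A / Odds_B = 1.8919 / 0.3636
Exactly, OR = (70 * 55) / (37 * 20) = 3850 / 740
OR = 5.2027

5.2027


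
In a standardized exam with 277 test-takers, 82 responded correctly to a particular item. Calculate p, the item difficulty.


Item difficulty p = number correct / total examinees
p = 82 / 277
p = 0.296

0.296


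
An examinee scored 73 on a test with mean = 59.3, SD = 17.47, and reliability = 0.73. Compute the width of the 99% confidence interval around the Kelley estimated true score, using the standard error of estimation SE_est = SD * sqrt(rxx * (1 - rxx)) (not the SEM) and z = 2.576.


True score estimate = 0.73*73 + 0.27*59.3 = 69.301
SE_est = SD * sqrt(rxx * (1 - rxx)) = 17.47 * sqrt(0.73 * 0.27) = 17.47 * sqrt(0.1971) = 7.755972
CI = T_est +/- z * SE_est, so width = 2 * z * SE_est = 2 * 2.576 * 7.755972
Width = 39.9588

39.9588


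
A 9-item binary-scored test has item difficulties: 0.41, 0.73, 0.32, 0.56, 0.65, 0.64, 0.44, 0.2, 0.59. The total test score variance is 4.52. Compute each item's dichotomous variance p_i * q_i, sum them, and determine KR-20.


For each item, compute p_i * q_i:
  Item 1: 0.41 * 0.59 = 0.2419
  Item 2: 0.73 * 0.27 = 0.1971
  Item 3: 0.32 * 0.68 = 0.2176
  Item 4: 0.56 * 0.44 = 0.2464
  Item 5: 0.65 * 0.35 = 0.2275
  Item 6: 0.64 * 0.36 = 0.2304
  Item 7: 0.44 * 0.56 = 0.2464
  Item 8: 0.2 * 0.8 = 0.16
  Item 9: 0.59 * 0.41 = 0.2419
Sum(p_i * q_i) = 0.2419 + 0.1971 + 0.2176 + 0.2464 + 0.2275 + 0.2304 + 0.2464 + 0.16 + 0.2419 = 2.0092
KR-20 = (k/(k-1)) * (1 - Sum(p_i*q_i) / Var_total)
= (9/8) * (1 - 2.0092/4.52)
= 1.125 * 0.5555
KR-20 = 0.6249

0.6249


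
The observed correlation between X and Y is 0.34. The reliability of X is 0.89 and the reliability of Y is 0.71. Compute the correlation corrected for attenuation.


r_corrected = rxy / sqrt(rxx * ryy)
= 0.34 / sqrt(0.89 * 0.71)
= 0.34 / sqrt(0.6319)
= 0.34 / 0.794921
r_corrected = 0.4277

0.4277


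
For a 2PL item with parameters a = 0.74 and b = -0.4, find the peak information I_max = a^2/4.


For 2PL, max info at theta = b = -0.4
I_max = a^2 / 4 = 0.74^2 / 4
= 0.5476 / 4
I_max = 0.1369

0.1369


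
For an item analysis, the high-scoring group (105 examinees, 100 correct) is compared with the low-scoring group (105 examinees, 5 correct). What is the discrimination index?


p_upper = 100/105 = 0.9524
p_lower = 5/105 = 0.0476
D = 0.9524 - 0.0476 = 0.9048

0.9048


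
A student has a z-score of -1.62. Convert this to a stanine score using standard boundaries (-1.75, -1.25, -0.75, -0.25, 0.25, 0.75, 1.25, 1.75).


Stanine boundaries: [-1.75, -1.25, -0.75, -0.25, 0.25, 0.75, 1.25, 1.75]
z = -1.62
Check each boundary:
  z >= -1.75 -> could be stanine 2
  z < -1.25
  z < -0.75
  z < -0.25
  z < 0.25
  z < 0.75
  z < 1.25
  z < 1.75
Highest qualifying boundary gives stanine = 2

2


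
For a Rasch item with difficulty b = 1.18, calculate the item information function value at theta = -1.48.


P = 1/(1+exp(-(-1.48-1.18))) = 0.0654
I = P*(1-P) = 0.0654 * 0.9346
I = 0.0611

0.0611


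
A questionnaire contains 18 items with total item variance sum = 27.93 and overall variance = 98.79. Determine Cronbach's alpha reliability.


alpha = (k/(k-1)) * (1 - sum(si^2)/s_total^2)
= (18/17) * (1 - 27.93/98.79)
alpha = 0.7595

0.7595


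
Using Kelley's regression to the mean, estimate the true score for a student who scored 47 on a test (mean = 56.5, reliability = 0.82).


T_est = rxx * X + (1 - rxx) * mean
T_est = 0.82 * 47 + 0.18 * 56.5
T_est = 38.54 + 10.17
T_est = 48.71

48.71


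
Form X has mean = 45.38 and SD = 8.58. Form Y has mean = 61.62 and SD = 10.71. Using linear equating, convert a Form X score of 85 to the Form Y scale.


slope = SD_Y / SD_X = 10.71 / 8.58 ~ 1.2483
intercept = mean_Y - slope * mean_X = 61.62 - (10.71 / 8.58) * 45.38 ~ 4.9743
Y = slope * X + intercept. To avoid rounding drift from the rounded slope/intercept, evaluate the equivalent form Y = mean_Y + SD_Y * (X - mean_X) / SD_X at full precision:
Y = 61.62 + 10.71 * (85 - 45.38) / 8.58
Y = 61.62 + 10.71 * 39.62 / 8.58
Y = 61.62 + 424.3302 / 8.58
Y = 61.62 + 49.4557
Y = 111.0757

111.0757


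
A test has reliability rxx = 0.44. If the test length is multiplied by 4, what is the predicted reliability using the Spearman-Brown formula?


r_new = (n * rxx) / (1 + (n-1) * rxx)
r_new = (4 * 0.44) / (1 + 3 * 0.44)
r_new = 1.76 / 2.32
r_new = 0.7586

0.7586


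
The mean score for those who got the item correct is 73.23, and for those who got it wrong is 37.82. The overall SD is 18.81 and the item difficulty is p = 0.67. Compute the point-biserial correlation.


q = 1 - p = 0.33
rpb = ((M1 - M0) / SD) * sqrt(p * q)
rpb = ((73.23 - 37.82) / 18.81) * sqrt(0.67 * 0.33)
rpb = 0.8852

0.8852


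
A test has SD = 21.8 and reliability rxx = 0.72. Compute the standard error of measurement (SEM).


SEM = SD * sqrt(1 - rxx)
SEM = 21.8 * sqrt(1 - 0.72)
SEM = 21.8 * sqrt(0.28) = 21.8 * 0.52915
SEM = 11.5355

11.5355


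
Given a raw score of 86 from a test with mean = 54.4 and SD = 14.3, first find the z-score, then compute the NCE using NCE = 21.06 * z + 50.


z = (X - mean) / SD = (86 - 54.4) / 14.3
z = 31.6 / 14.3
z = 2.2098
NCE = NCE = 21.06z + 50
Carry z at full precision (z = 31.6 / 14.3) into the conversion:
NCE = 21.06 * (31.6 / 14.3) + 50 = 665.496 / 14.3 + 50
NCE = 46.5382 + 50
NCE = 96.5382

96.5382


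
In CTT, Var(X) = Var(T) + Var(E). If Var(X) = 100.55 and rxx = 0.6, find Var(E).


var_true = rxx * var_obs = 0.6 * 100.55 = 60.33
var_error = var_obs - var_true
var_error = 100.55 - 60.33
var_error = 40.22

40.22


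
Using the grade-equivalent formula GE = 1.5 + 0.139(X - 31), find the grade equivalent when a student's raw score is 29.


raw - median = 29 - 31 = -2
slope * diff = 0.139 * -2 = -0.278
GE = 1.5 + -0.278
GE = 1.222

1.222


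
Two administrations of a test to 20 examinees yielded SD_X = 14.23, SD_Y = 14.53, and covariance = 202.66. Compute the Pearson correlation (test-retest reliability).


r = cov(X,Y) / (SD_X * SD_Y)
r = 202.66 / (14.23 * 14.53)
r = 202.66 / 206.7619
r = 0.9802

0.9802


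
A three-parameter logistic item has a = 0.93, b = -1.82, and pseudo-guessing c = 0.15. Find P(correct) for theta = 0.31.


logit = 0.93*(0.31 - -1.82) = 1.9809
P* = 1/(1 + exp(-1.9809)) = 0.8788
P = 0.15 + (1 - 0.15) * 0.8788
P = 0.897

0.897


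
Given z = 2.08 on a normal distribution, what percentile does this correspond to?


CDF(z) = 0.5 * (1 + erf(z/sqrt(2)))
erf(1.4708) = 0.9625
CDF = 0.9812
Percentile rank = 0.9812 * 100 = 98.12

98.12


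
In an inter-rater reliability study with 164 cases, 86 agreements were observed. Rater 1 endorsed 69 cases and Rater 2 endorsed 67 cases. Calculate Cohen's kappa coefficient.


P_o = 86/164 = 0.52439
P_e = (69*67 + 95*97) / 26896 = 0.5145
kappa = (P_o - P_e) / (1 - P_e)
kappa = (0.52439 - 0.5145) / (1 - 0.5145)
kappa = 0.0204

0.0204


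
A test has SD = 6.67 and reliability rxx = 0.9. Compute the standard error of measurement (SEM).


SEM = SD * sqrt(1 - rxx)
SEM = 6.67 * sqrt(1 - 0.9)
SEM = 6.67 * sqrt(0.1) = 6.67 * 0.316228
SEM = 2.1092

2.1092


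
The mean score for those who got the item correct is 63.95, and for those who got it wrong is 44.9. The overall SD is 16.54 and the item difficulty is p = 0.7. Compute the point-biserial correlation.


q = 1 - p = 0.3
rpb = ((M1 - M0) / SD) * sqrt(p * q)
rpb = ((63.95 - 44.9) / 16.54) * sqrt(0.7 * 0.3)
rpb = 0.5278

0.5278


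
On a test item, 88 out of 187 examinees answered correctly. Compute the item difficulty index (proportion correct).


Item difficulty p = number correct / total examinees
p = 88 / 187
p = 0.4706

0.4706


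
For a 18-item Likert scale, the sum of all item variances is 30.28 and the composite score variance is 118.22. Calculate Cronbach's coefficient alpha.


alpha = (k/(k-1)) * (1 - sum(si^2)/s_total^2)
= (18/17) * (1 - 30.28/118.22)
alpha = 0.7876

0.7876


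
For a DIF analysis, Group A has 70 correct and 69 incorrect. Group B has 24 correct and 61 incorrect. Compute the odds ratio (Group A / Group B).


Odds_A = 70/69 = 1.0145
Odds_B = 24/61 = 0.3934
OR = Odds_A / Odds_B = 1.0145 / 0.3934
Exactly, OR = (70 * 61) / (69 * 24) = 4270 / 1656
OR = 2.5785

2.5785


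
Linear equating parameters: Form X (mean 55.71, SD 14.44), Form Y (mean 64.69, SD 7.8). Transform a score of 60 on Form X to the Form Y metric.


slope = SD_Y / SD_X = 7.8 / 14.44 ~ 0.5402
intercept = mean_Y - slope * mean_X = 64.69 - (7.8 / 14.44) * 55.71 ~ 34.5973
Y = slope * X + intercept. To avoid rounding drift from the rounded slope/intercept, evaluate the equivalent form Y = mean_Y + SD_Y * (X - mean_X) / SD_X at full precision:
Y = 64.69 + 7.8 * (60 - 55.71) / 14.44
Y = 64.69 + 7.8 * 4.29 / 14.44
Y = 64.69 + 33.462 / 14.44
Y = 64.69 + 2.3173
Y = 67.0073

67.0073


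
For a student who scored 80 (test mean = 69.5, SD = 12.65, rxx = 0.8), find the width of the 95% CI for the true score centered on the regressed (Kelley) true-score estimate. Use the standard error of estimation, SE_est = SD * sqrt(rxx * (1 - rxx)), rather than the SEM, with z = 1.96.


True score estimate = 0.8*80 + 0.2*69.5 = 77.9
SE_est = SD * sqrt(rxx * (1 - rxx)) = 12.65 * sqrt(0.8 * 0.2) = 12.65 * sqrt(0.16) = 5.06
CI = T_est +/- z * SE_est, so width = 2 * z * SE_est = 2 * 1.96 * 5.06
Width = 19.8352

19.8352


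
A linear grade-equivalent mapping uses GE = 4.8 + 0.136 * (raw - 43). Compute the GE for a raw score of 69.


raw - median = 69 - 43 = 26
slope * diff = 0.136 * 26 = 3.536
GE = 4.8 + 3.536
GE = 8.336

8.336


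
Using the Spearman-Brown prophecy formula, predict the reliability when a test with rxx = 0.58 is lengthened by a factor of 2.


r_new = (n * rxx) / (1 + (n-1) * rxx)
r_new = (2 * 0.58) / (1 + 1 * 0.58)
r_new = 1.16 / 1.58
r_new = 0.7342

0.7342


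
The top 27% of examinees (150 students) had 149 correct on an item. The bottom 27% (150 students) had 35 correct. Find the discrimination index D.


p_upper = 149/150 = 0.9933
p_lower = 35/150 = 0.2333
D = 0.9933 - 0.2333 = 0.76

0.76


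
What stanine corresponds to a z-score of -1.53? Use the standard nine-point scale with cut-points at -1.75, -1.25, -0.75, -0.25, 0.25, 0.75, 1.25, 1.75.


Stanine boundaries: [-1.75, -1.25, -0.75, -0.25, 0.25, 0.75, 1.25, 1.75]
z = -1.53
Check each boundary:
  z >= -1.75 -> could be stanine 2
  z < -1.25
  z < -0.75
  z < -0.25
  z < 0.25
  z < 0.75
  z < 1.25
  z < 1.75
Highest qualifying boundary gives stanine = 2

2


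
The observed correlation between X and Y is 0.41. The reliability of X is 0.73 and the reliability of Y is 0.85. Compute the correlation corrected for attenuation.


r_corrected = rxy / sqrt(rxx * ryy)
= 0.41 / sqrt(0.73 * 0.85)
= 0.41 / sqrt(0.6205)
= 0.41 / 0.787718
r_corrected = 0.5205

0.5205


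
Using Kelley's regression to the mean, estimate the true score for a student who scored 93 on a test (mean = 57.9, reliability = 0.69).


T_est = rxx * X + (1 - rxx) * mean
T_est = 0.69 * 93 + 0.31 * 57.9
T_est = 64.17 + 17.949
T_est = 82.119

82.119


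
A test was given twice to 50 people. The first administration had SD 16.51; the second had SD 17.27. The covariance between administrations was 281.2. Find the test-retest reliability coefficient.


r = cov(X,Y) / (SD_X * SD_Y)
r = 281.2 / (16.51 * 17.27)
r = 281.2 / 285.1277
r = 0.9862

0.9862


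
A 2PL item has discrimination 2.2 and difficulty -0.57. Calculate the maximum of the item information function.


For 2PL, max info at theta = b = -0.57
I_max = a^2 / 4 = 2.2^2 / 4
= 4.84 / 4
I_max = 1.21

1.21


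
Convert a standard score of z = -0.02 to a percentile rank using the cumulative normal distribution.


CDF(z) = 0.5 * (1 + erf(z/sqrt(2)))
erf(-0.0141) = -0.016
CDF = 0.492
Percentile rank = 0.492 * 100 = 49.2

49.2


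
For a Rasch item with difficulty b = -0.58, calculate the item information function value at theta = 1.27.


P = 1/(1+exp(-(1.27--0.58))) = 0.8641
I = P*(1-P) = 0.8641 * 0.1359
I = 0.1174

0.1174


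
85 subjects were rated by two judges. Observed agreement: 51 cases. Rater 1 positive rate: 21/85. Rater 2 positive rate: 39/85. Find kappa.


P_o = 51/85 = 0.6
P_e = (21*39 + 64*46) / 7225 = 0.52083
kappa = (P_o - P_e) / (1 - P_e)
kappa = (0.6 - 0.52083) / (1 - 0.52083)
kappa = 0.1652

0.1652


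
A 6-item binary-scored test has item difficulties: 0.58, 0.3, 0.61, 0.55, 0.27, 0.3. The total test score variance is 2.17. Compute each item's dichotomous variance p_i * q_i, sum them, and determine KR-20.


For each item, compute p_i * q_i:
  Item 1: 0.58 * 0.42 = 0.2436
  Item 2: 0.3 * 0.7 = 0.21
  Item 3: 0.61 * 0.39 = 0.2379
  Item 4: 0.55 * 0.45 = 0.2475
  Item 5: 0.27 * 0.73 = 0.1971
  Item 6: 0.3 * 0.7 = 0.21
Sum(p_i * q_i) = 0.2436 + 0.21 + 0.2379 + 0.2475 + 0.1971 + 0.21 = 1.3461
KR-20 = (k/(k-1)) * (1 - Sum(p_i*q_i) / Var_total)
= (6/5) * (1 - 1.3461/2.17)
= 1.2 * 0.3797
KR-20 = 0.4556

0.4556


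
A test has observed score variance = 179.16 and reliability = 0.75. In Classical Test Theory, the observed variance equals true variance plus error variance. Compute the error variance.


var_true = rxx * var_obs = 0.75 * 179.16 = 134.37
var_error = var_obs - var_true
var_error = 179.16 - 134.37
var_error = 44.79

44.79


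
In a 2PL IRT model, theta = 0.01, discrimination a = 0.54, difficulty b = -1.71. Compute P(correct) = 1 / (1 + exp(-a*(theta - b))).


a*(theta - b) = 0.54 * (0.01 - -1.71) = 0.9288
exp(-0.9288) = 0.395
P = 1 / (1 + 0.395)
P = 0.7168

0.7168


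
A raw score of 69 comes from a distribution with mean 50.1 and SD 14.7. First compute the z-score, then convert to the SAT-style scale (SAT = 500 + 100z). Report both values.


z = (X - mean) / SD = (69 - 50.1) / 14.7
z = 18.9 / 14.7
z = 1.2857
SAT-scale = SAT = 500 + 100z
Carry z at full precision (z = 18.9 / 14.7) into the conversion:
SAT-scale = 500 + 100 * (18.9 / 14.7) = 500 + 1890 / 14.7
SAT-scale = 500 + 128.5714
SAT-scale = 628.5714

628.5714


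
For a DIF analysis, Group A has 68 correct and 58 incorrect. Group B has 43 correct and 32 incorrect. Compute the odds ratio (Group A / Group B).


Odds_A = 68/58 = 1.1724
Odds_B = 43/32 = 1.3438
OR = Odds_A / Odds_B = 1.1724 / 1.3438
Exactly, OR = (68 * 32) / (58 * 43) = 2176 / 2494
OR = 0.8725

0.8725


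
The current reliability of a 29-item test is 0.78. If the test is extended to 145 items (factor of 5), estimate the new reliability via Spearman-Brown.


r_new = (n * rxx) / (1 + (n-1) * rxx)
r_new = (5 * 0.78) / (1 + 4 * 0.78)
r_new = 3.9 / 4.12
r_new = 0.9466

0.9466


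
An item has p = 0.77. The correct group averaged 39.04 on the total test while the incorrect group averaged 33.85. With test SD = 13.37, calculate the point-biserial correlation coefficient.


q = 1 - p = 0.23
rpb = ((M1 - M0) / SD) * sqrt(p * q)
rpb = ((39.04 - 33.85) / 13.37) * sqrt(0.77 * 0.23)
rpb = 0.1634

0.1634


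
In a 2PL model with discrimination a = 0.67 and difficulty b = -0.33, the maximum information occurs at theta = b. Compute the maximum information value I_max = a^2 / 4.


For 2PL, max info at theta = b = -0.33
I_max = a^2 / 4 = 0.67^2 / 4
= 0.4489 / 4
I_max = 0.1122

0.1122


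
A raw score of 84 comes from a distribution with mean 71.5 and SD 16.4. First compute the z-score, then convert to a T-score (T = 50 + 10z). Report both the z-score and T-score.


z = (X - mean) / SD = (84 - 71.5) / 16.4
z = 12.5 / 16.4
z = 0.7622
T-score = T = 50 + 10z
Carry z at full precision (z = 12.5 / 16.4) into the conversion:
T-score = 50 + 10 * (12.5 / 16.4) = 50 + 125 / 16.4
T-score = 50 + 7.622
T-score = 57.622

57.622


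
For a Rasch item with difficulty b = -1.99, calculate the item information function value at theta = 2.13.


P = 1/(1+exp(-(2.13--1.99))) = 0.984
I = P*(1-P) = 0.984 * 0.016
I = 0.0157

0.0157


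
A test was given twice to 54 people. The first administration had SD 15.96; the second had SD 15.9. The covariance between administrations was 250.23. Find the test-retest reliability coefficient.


r = cov(X,Y) / (SD_X * SD_Y)
r = 250.23 / (15.96 * 15.9)
r = 250.23 / 253.764
r = 0.9861

0.9861


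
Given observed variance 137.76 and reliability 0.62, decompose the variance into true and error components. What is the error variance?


var_true = rxx * var_obs = 0.62 * 137.76 = 85.4112
var_error = var_obs - var_true
var_error = 137.76 - 85.4112
var_error = 52.3488

52.3488


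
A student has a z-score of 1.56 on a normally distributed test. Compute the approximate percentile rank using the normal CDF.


CDF(z) = 0.5 * (1 + erf(z/sqrt(2)))
erf(1.1031) = 0.8812
CDF = 0.9406
Percentile rank = 0.9406 * 100 = 94.06

94.06


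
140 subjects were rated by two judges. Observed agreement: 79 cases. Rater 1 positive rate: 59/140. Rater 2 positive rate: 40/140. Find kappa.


P_o = 79/140 = 0.564286
P_e = (59*40 + 81*100) / 19600 = 0.533673
kappa = (P_o - P_e) / (1 - P_e)
kappa = (0.564286 - 0.533673) / (1 - 0.533673)
kappa = 0.0656

0.0656


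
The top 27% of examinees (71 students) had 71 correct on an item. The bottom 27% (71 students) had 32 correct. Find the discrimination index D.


p_upper = 71/71 = 1.0
p_lower = 32/71 = 0.4507
D = 1.0 - 0.4507 = 0.5493

0.5493


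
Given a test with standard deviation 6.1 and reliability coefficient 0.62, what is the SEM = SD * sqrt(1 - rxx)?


SEM = SD * sqrt(1 - rxx)
SEM = 6.1 * sqrt(1 - 0.62)
SEM = 6.1 * sqrt(0.38) = 6.1 * 0.616441
SEM = 3.7603

3.7603


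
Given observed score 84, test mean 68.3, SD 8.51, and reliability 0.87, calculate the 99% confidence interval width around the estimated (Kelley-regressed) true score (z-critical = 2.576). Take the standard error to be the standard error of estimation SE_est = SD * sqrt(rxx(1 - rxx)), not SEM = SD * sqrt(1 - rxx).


True score estimate = 0.87*84 + 0.13*68.3 = 81.959
SE_est = SD * sqrt(rxx * (1 - rxx)) = 8.51 * sqrt(0.87 * 0.13) = 8.51 * sqrt(0.1131) = 2.861942
CI = T_est +/- z * SE_est, so width = 2 * z * SE_est = 2 * 2.576 * 2.861942
Width = 14.7447

14.7447


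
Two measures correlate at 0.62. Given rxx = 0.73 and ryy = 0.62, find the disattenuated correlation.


r_corrected = rxy / sqrt(rxx * ryy)
= 0.62 / sqrt(0.73 * 0.62)
= 0.62 / sqrt(0.4526)
= 0.62 / 0.672756
r_corrected = 0.9216

0.9216


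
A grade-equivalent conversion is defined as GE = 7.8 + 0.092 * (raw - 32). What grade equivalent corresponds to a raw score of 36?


raw - median = 36 - 32 = 4
slope * diff = 0.092 * 4 = 0.368
GE = 7.8 + 0.368
GE = 8.168

8.168


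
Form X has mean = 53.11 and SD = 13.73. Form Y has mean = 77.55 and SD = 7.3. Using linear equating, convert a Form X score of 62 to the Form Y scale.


slope = SD_Y / SD_X = 7.3 / 13.73 ~ 0.5317
intercept = mean_Y - slope * mean_X = 77.55 - (7.3 / 13.73) * 53.11 ~ 49.3123
Y = slope * X + intercept. To avoid rounding drift from the rounded slope/intercept, evaluate the equivalent form Y = mean_Y + SD_Y * (X - mean_X) / SD_X at full precision:
Y = 77.55 + 7.3 * (62 - 53.11) / 13.73
Y = 77.55 + 7.3 * 8.89 / 13.73
Y = 77.55 + 64.897 / 13.73
Y = 77.55 + 4.7267
Y = 82.2767

82.2767


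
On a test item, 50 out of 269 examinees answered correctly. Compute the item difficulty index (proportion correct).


Item difficulty p = number correct / total examinees
p = 50 / 269
p = 0.1859

0.1859


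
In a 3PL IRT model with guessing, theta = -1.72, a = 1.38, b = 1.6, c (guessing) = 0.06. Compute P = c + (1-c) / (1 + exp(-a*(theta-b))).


logit = 1.38*(-1.72 - 1.6) = -4.5816
P* = 1/(1 + exp(--4.5816)) = 0.0101
P = 0.06 + (1 - 0.06) * 0.0101
P = 0.0695

0.0695


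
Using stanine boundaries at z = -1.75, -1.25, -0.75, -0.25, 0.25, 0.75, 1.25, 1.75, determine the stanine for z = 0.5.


Stanine boundaries: [-1.75, -1.25, -0.75, -0.25, 0.25, 0.75, 1.25, 1.75]
z = 0.5
Check each boundary:
  z >= -1.75 -> could be stanine 2
  z >= -1.25 -> could be stanine 3
  z >= -0.75 -> could be stanine 4
  z >= -0.25 -> could be stanine 5
  z >= 0.25 -> could be stanine 6
  z < 0.75
  z < 1.25
  z < 1.75
Highest qualifying boundary gives stanine = 6

6


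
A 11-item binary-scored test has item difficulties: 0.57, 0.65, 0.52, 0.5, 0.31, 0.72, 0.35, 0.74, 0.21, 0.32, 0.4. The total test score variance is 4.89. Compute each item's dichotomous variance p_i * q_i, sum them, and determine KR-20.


For each item, compute p_i * q_i:
  Item 1: 0.57 * 0.43 = 0.2451
  Item 2: 0.65 * 0.35 = 0.2275
  Item 3: 0.52 * 0.48 = 0.2496
  Item 4: 0.5 * 0.5 = 0.25
  Item 5: 0.31 * 0.69 = 0.2139
  Item 6: 0.72 * 0.28 = 0.2016
  Item 7: 0.35 * 0.65 = 0.2275
  Item 8: 0.74 * 0.26 = 0.1924
  Item 9: 0.21 * 0.79 = 0.1659
  Item 10: 0.32 * 0.68 = 0.2176
  Item 11: 0.4 * 0.6 = 0.24
Sum(p_i * q_i) = 0.2451 + 0.2275 + 0.2496 + 0.25 + 0.2139 + 0.2016 + 0.2275 + 0.1924 + 0.1659 + 0.2176 + 0.24 = 2.4311
KR-20 = (k/(k-1)) * (1 - Sum(p_i*q_i) / Var_total)
= (11/10) * (1 - 2.4311/4.89)
= 1.1 * 0.5028
KR-20 = 0.5531

0.5531


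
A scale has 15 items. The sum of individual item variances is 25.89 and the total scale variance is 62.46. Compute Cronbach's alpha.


alpha = (k/(k-1)) * (1 - sum(si^2)/s_total^2)
= (15/14) * (1 - 25.89/62.46)
alpha = 0.6273

0.6273


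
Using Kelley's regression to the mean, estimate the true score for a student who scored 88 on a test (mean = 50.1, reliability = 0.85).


T_est = rxx * X + (1 - rxx) * mean
T_est = 0.85 * 88 + 0.15 * 50.1
T_est = 74.8 + 7.515
T_est = 82.315

82.315


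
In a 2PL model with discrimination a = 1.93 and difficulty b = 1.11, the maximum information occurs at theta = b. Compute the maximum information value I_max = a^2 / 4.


For 2PL, max info at theta = b = 1.11
I_max = a^2 / 4 = 1.93^2 / 4
= 3.7249 / 4
I_max = 0.9312

0.9312


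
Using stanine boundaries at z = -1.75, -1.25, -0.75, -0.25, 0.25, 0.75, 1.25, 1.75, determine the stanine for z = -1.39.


Stanine boundaries: [-1.75, -1.25, -0.75, -0.25, 0.25, 0.75, 1.25, 1.75]
z = -1.39
Check each boundary:
  z >= -1.75 -> could be stanine 2
  z < -1.25
  z < -0.75
  z < -0.25
  z < 0.25
  z < 0.75
  z < 1.25
  z < 1.75
Highest qualifying boundary gives stanine = 2

2


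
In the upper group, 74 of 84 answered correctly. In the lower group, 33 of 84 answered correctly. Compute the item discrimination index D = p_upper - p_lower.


p_upper = 74/84 = 0.881
p_lower = 33/84 = 0.3929
D = 0.881 - 0.3929 = 0.4881

0.4881


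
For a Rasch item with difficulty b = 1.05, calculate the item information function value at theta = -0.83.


P = 1/(1+exp(-(-0.83-1.05))) = 0.1324
I = P*(1-P) = 0.1324 * 0.8676
I = 0.1149

0.1149


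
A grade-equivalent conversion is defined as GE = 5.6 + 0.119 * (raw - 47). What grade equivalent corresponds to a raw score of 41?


raw - median = 41 - 47 = -6
slope * diff = 0.119 * -6 = -0.714
GE = 5.6 + -0.714
GE = 4.886

4.886


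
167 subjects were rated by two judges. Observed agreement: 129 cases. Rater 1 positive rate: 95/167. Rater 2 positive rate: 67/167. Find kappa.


P_o = 129/167 = 0.772455
P_e = (95*67 + 72*100) / 27889 = 0.486392
kappa = (P_o - P_e) / (1 - P_e)
kappa = (0.772455 - 0.486392) / (1 - 0.486392)
kappa = 0.557

0.557


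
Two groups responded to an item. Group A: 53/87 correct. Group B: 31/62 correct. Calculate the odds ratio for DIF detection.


Odds_A = 53/34 = 1.5588
Odds_B = 31/31 = 1.0
OR = Odds_A / Odds_B = 1.5588 / 1.0
Exactly, OR = (53 * 31) / (34 * 31) = 1643 / 1054
OR = 1.5588

1.5588


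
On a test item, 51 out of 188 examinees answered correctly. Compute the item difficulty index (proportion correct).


Item difficulty p = number correct / total examinees
p = 51 / 188
p = 0.2713

0.2713


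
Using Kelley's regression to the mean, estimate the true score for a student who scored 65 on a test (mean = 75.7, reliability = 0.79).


T_est = rxx * X + (1 - rxx) * mean
T_est = 0.79 * 65 + 0.21 * 75.7
T_est = 51.35 + 15.897
T_est = 67.247

67.247


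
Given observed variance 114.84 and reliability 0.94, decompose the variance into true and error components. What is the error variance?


var_true = rxx * var_obs = 0.94 * 114.84 = 107.9496
var_error = var_obs - var_true
var_error = 114.84 - 107.9496
var_error = 6.8904

6.8904


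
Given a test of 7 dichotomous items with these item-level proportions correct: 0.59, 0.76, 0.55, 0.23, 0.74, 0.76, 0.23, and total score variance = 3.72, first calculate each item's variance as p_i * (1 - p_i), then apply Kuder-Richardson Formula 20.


For each item, compute p_i * q_i:
  Item 1: 0.59 * 0.41 = 0.2419
  Item 2: 0.76 * 0.24 = 0.1824
  Item 3: 0.55 * 0.45 = 0.2475
  Item 4: 0.23 * 0.77 = 0.1771
  Item 5: 0.74 * 0.26 = 0.1924
  Item 6: 0.76 * 0.24 = 0.1824
  Item 7: 0.23 * 0.77 = 0.1771
Sum(p_i * q_i) = 0.2419 + 0.1824 + 0.2475 + 0.1771 + 0.1924 + 0.1824 + 0.1771 = 1.4008
KR-20 = (k/(k-1)) * (1 - Sum(p_i*q_i) / Var_total)
= (7/6) * (1 - 1.4008/3.72)
= 1.1667 * 0.6234
KR-20 = 0.7273

0.7273


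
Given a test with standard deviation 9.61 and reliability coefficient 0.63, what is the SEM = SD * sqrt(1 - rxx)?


SEM = SD * sqrt(1 - rxx)
SEM = 9.61 * sqrt(1 - 0.63)
SEM = 9.61 * sqrt(0.37) = 9.61 * 0.608276
SEM = 5.8455

5.8455
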